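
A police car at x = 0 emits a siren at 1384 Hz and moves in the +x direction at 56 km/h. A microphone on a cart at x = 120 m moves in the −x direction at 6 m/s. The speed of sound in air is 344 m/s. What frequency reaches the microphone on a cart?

56 km/h = 15.56 m/s.
The observer lies on the +x side, so the source is heading toward the observer and the observer is heading toward the source.
Both move, so f' = f · (v + v_o)/(v − v_s).
f' = 1384 × (344 + 6)/(344 − 15.56) = 1384 × 350/328.44 ≈ 1475 Hz.

1475 Hz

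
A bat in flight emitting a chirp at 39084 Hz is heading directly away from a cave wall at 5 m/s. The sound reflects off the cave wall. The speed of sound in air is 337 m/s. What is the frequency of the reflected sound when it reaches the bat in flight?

37941 Hz

The cave wall receives the sound from a moving source: f₁ = f₀ · v/(v + v_e) = 39084 × 337/342 ≈ 38513 Hz.
On the return leg the bat in flight is a moving observer: f₂ = f₁ · (v − v_e)/v = 38513 × 332/337 ≈ 37941 Hz.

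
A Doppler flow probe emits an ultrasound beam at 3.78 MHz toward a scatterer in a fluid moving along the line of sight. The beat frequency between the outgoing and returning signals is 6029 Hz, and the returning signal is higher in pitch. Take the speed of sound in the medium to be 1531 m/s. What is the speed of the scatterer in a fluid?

1.22 m/s

Double Doppler shift off a moving reflector: f₂ = f₀ · (v + u)/(v − u) (u > 0 toward emitter).
Returning signal is higher, so f₂ = f₀ + Δf = 3780000 + 6029 = 3786029 Hz.
Rearranging, u = v · (f₂ − f₀)/(f₂ + f₀) = 1531 × 6029/7566029 ≈ 1.22 m/s.
So the scatterer in a fluid is moving at 1.22 m/s toward the emitter.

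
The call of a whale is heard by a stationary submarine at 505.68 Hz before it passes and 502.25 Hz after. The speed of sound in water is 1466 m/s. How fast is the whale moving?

5.0 m/s

f₁/f₂ = (v + v_s)/(v − v_s), so v_s = v · (f₁ − f₂)/(f₁ + f₂).
v_s = 1466 × (505.68 − 502.25)/(505.68 + 502.25) = 1466 × 3.43/1007.93 ≈ 5.0 m/s.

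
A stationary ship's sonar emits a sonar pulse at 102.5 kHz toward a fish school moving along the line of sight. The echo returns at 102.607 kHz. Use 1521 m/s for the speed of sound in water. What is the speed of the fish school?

0.79 m/s

Double Doppler shift off a moving reflector: f₂ = f₀ · (v + u)/(v − u) (u > 0 toward emitter).
Rearranging, u = v · (f₂ − f₀)/(f₂ + f₀) = 1521 × 0.107/205.107 ≈ 0.79 m/s.
So the fish school is moving at 0.79 m/s toward the emitter.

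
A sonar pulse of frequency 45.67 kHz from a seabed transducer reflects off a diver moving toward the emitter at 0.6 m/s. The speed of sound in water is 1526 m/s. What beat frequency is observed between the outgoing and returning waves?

35.9 Hz

The diver first receives the wave as a moving observer: f₁ = f₀ · (v + u)/v = 45.67 × (1526 + 0.6)/1526 ≈ 45.6880 kHz.
The reflection then acts as a moving source: f₂ = f₁ · v/(v − u) ≈ 45.7059 kHz.
Equivalently f₂ = f₀ · (v + u)/(v − u).
Beat frequency (with f₀ = 45670 Hz): |f₂ − f₀| = 2u·f₀/(v − u) = 2 × 0.6 × 45670/1525.4 ≈ 35.9 Hz.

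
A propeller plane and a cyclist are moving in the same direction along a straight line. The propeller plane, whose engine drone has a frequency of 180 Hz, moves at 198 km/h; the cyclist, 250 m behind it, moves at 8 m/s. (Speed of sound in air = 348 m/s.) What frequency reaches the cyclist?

159 Hz

198 km/h = 55 m/s.
The cyclist is behind, so the propeller plane is moving away from it while the cyclist is moving toward the propeller plane.
Both move, so f' = f · (v + v_o)/(v + v_s).
f' = 180 × (348 + 8)/(348 + 55) = 180 × 356/403 ≈ 159 Hz.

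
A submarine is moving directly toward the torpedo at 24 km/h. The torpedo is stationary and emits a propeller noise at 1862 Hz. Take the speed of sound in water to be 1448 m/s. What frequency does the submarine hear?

1871 Hz

24 km/h = 6.667 m/s.
Moving observer, stationary source: f' = f · (v + v_o)/v.
f' = 1862 × (1448 + 6.667)/1448 = 1862 × 1454.7/1448 ≈ 1871 Hz.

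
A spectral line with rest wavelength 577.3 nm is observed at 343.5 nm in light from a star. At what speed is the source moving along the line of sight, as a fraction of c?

λ'/λ₀ = 0.5950 < 1 (blueshift), so the source is approaching.
λ'/λ₀ = √((1 − β)/(1 + β)) for an approaching source ⇒ β = (1 − r²)/(1 + r²) with r = λ'/λ₀.
β = (1 − 0.3540)/(1 + 0.3540) ≈ 0.477.

0.477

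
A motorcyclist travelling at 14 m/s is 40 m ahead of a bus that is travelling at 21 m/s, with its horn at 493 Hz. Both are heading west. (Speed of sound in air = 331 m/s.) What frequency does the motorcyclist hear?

The motorcyclist is ahead, so the bus is moving toward it while the motorcyclist is moving away from the bus.
Both move, so f' = f · (v − v_o)/(v − v_s).
f' = 493 × (331 − 14)/(331 − 21) = 493 × 317/310 ≈ 504 Hz.

504 Hz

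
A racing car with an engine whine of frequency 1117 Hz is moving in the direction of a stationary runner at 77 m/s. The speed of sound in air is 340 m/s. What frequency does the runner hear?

Moving source, stationary observer: f' = f · v/(v − v_s) since the source is approaching.
f' = 1117 × 340/(340 − 77) = 1117 × 340/263 ≈ 1444 Hz.

1444 Hz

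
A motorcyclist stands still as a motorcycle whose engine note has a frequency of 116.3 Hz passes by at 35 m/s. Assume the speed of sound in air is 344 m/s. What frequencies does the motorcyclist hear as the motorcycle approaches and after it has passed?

Approaching: f₁ = f · v/(v − v_s) = 116.3 × 344/309 ≈ 129 Hz.
Receding: f₂ = f · v/(v + v_s) = 116.3 × 344/379 ≈ 106 Hz.

129 Hz approaching; 106 Hz receding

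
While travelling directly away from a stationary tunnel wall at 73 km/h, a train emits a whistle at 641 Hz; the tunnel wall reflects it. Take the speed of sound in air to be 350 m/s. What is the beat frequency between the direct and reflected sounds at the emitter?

73 km/h = 20.28 m/s.
The tunnel wall receives the sound from a moving source: f₁ = f₀ · v/(v + v_e) = 641 × 350/370.28 ≈ 605.9 Hz.
On the return leg the train is a moving observer: f₂ = f₁ · (v − v_e)/v = 605.9 × 329.72/350 ≈ 570.8 Hz.
Equivalently f₂ = f₀ · (v − v_e)/(v + v_e).
Beat against the emitted tone: |f₂ − f₀| = 2v_e·f₀/(v + v_e) = 2 × 20.28 × 641/370.28 ≈ 70 Hz.

70 Hz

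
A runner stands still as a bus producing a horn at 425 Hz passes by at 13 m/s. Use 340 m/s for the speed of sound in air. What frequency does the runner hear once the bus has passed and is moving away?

Receding: f₂ = f · v/(v + v_s) = 425 × 340/353 ≈ 409 Hz.

409 Hz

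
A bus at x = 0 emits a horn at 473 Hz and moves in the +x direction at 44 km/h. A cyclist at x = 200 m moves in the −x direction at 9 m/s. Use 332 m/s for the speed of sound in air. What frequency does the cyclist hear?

504 Hz

44 km/h = 12.22 m/s.
The observer lies on the +x side, so the source is heading toward the observer and the observer is heading toward the source.
Both move, so f' = f · (v + v_o)/(v − v_s).
f' = 473 × (332 + 9)/(332 − 12.22) = 473 × 341/319.78 ≈ 504 Hz.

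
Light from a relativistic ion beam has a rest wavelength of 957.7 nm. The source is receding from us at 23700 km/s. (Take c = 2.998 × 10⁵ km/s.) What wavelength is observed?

β = v/c = 23700/299800 = 0.0791.
Relativistic Doppler for wavelength: λ' = λ₀ · √((1 + β)/(1 − β)).
λ' = 957.7 × √(1.0791/0.9209) = 957.7 × 1.08244 ≈ 1036.7 nm.

1036.7 nm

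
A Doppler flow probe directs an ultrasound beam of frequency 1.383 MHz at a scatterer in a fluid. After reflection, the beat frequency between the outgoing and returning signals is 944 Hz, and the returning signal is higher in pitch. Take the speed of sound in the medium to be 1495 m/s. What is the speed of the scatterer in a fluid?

0.51 m/s

Double Doppler shift off a moving reflector: f₂ = f₀ · (v + u)/(v − u) (u > 0 toward emitter).
Returning signal is higher, so f₂ = f₀ + Δf = 1383000 + 944 = 1383944 Hz.
Rearranging, u = v · (f₂ − f₀)/(f₂ + f₀) = 1495 × 944/2766944 ≈ 0.51 m/s.
So the scatterer in a fluid is moving at 0.51 m/s toward the emitter.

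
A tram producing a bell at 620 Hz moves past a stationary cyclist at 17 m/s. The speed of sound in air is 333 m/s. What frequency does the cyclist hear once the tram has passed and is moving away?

Receding: f₂ = f · v/(v + v_s) = 620 × 333/350 ≈ 590 Hz.

590 Hz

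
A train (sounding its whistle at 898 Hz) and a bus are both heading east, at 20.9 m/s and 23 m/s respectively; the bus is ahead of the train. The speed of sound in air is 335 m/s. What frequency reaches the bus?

The bus is ahead, so the train is moving toward it while the bus is moving away from the train.
General Doppler shift: f' = f · (v − v_o)/(v − v_s).
f' = 898 × (335 − 23)/(335 − 20.9) = 898 × 312/314.1 ≈ 892 Hz.

892 Hz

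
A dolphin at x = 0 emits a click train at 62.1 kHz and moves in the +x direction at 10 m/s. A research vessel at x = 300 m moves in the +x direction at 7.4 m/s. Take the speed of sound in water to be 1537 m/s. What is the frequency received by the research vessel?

62.2 kHz

The observer lies on the +x side, so the source is heading toward the observer and the observer is heading away from the source.
General Doppler shift: f' = f · (v − v_o)/(v − v_s).
f' = 62.1 × (1537 − 7.4)/(1537 − 10) = 62.1 × 1529.6/1527 ≈ 62.2 kHz.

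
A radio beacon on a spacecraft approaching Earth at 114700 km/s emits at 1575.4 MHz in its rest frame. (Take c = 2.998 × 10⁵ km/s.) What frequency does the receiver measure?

2357.5 MHz

β = v/c = 114700/299800 = 0.3826.
Relativistic Doppler for frequency: f' = f₀ · √((1 + β)/(1 − β)).
f' = 1575.4 × √(1.3826/0.6174) = 1575.4 × 1.49644 ≈ 2357.5 MHz.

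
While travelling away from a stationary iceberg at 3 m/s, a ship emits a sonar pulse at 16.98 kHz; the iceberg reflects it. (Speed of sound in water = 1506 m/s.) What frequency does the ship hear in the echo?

The iceberg receives the sound from a moving source: f₁ = f₀ · v/(v + v_e) = 16.98 × 1506/1509 ≈ 16.95 kHz.
On the return leg the ship is a moving observer: f₂ = f₁ · (v − v_e)/v = 16.95 × 1503/1506 ≈ 16.91 kHz.
Equivalently f₂ = f₀ · (v − v_e)/(v + v_e).

16.91 kHz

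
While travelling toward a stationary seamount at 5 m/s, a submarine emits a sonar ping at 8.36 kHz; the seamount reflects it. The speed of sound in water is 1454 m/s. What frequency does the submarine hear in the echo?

The seamount receives the sound from a moving source: f₁ = f₀ · v/(v − v_e) = 8.36 × 1454/1449 ≈ 8.39 kHz.
On the return leg the submarine is a moving observer: f₂ = f₁ · (v + v_e)/v = 8.39 × 1459/1454 ≈ 8.42 kHz.
Equivalently f₂ = f₀ · (v + v_e)/(v − v_e).

8.42 kHz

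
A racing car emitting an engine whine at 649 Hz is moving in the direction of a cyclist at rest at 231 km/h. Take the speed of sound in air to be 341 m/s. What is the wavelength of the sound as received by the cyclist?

231 km/h = 64.17 m/s.
Only the source moves, toward the listener, so f' = f · v/(v − v_s).
f' = 649 × 341/(341 − 64.17) ≈ 799 Hz.
λ' = v/f' = 341/799.43 ≈ 42.7 cm.

42.7 cm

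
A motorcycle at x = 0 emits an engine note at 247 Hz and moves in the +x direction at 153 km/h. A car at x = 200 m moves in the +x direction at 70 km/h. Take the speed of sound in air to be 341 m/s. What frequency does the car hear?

266 Hz

153 km/h = 42.5 m/s; 70 km/h = 19.44 m/s.
The observer lies on the +x side, so the source is heading toward the observer and the observer is heading away from the source.
General Doppler shift: f' = f · (v − v_o)/(v − v_s).
f' = 247 × (341 − 19.44)/(341 − 42.5) = 247 × 321.56/298.5 ≈ 266 Hz.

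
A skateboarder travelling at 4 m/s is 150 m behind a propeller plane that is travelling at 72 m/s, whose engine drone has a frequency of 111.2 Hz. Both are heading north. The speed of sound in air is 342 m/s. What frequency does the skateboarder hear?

The skateboarder is behind, so the propeller plane is moving away from it while the skateboarder is moving toward the propeller plane.
With source receding and observer approaching, f' = f · (v + v_o)/(v + v_s).
f' = 111.2 × (342 + 4)/(342 + 72) = 111.2 × 346/414 ≈ 93 Hz.

93 Hz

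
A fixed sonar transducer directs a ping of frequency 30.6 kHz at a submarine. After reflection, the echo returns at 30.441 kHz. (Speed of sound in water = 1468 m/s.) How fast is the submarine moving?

3.8 m/s

Double Doppler shift off a moving reflector: f₂ = f₀ · (v + u)/(v − u) (u > 0 toward emitter).
Rearranging, u = v · (f₂ − f₀)/(f₂ + f₀) = 1468 × -0.159/61.041 ≈ -3.8 m/s.
So the submarine is moving at 3.8 m/s away from the emitter.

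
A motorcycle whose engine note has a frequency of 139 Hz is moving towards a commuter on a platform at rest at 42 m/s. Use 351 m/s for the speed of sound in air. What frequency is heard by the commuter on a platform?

158 Hz

Only the source moves, toward the listener, so f' = f · v/(v − v_s).
f' = 139 × 351/(351 − 42) = 139 × 351/309 ≈ 158 Hz.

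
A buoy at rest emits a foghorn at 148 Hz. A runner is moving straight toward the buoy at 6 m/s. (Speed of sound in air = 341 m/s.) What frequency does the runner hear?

Only the observer moves, toward the source, so f' = f · (v + v_o)/v.
f' = 148 × (341 + 6)/341 = 148 × 347/341 ≈ 151 Hz.

151 Hz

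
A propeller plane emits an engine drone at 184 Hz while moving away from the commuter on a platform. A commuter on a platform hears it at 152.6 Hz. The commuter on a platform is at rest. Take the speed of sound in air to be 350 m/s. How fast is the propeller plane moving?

72 m/s

f' = f · v/(v + v_s) ⇒ v_s = v · |1 − f/f'|.
v_s = 350 × |1 − 184/152.6| = 350 × 0.2058 ≈ 72 m/s.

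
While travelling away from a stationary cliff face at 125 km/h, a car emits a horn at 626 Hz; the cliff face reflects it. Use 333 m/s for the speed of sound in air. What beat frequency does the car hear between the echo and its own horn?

125 km/h = 34.72 m/s.
The cliff face receives the sound from a moving source: f₁ = f₀ · v/(v + v_e) = 626 × 333/367.72 ≈ 566.9 Hz.
On the return leg the car is a moving observer: f₂ = f₁ · (v − v_e)/v = 566.9 × 298.28/333 ≈ 507.8 Hz.
Equivalently f₂ = f₀ · (v − v_e)/(v + v_e).
Beat against the emitted tone: |f₂ − f₀| = 2v_e·f₀/(v + v_e) = 2 × 34.72 × 626/367.72 ≈ 118 Hz.

118 Hz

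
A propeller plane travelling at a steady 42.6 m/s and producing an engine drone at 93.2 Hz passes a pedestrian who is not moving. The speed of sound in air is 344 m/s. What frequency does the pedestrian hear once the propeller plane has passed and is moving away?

83 Hz

Receding: f₂ = f · v/(v + v_s) = 93.2 × 344/386.6 ≈ 83 Hz.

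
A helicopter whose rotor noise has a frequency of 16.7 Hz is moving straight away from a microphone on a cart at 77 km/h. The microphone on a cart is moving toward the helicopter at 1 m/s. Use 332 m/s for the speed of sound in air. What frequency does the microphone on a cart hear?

77 km/h = 21.39 m/s.
With source receding and observer approaching, f' = f · (v + v_o)/(v + v_s).
f' = 16.7 × (332 + 1)/(332 + 21.39) = 16.7 × 333/353.39 ≈ 15.7 Hz.

15.7 Hz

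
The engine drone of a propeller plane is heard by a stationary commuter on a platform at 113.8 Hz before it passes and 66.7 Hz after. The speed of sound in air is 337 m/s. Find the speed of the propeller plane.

f₁/f₂ = (v + v_s)/(v − v_s), so v_s = v · (f₁ − f₂)/(f₁ + f₂).
v_s = 337 × (113.8 − 66.7)/(113.8 + 66.7) = 337 × 47.1/180.5 ≈ 88 m/s.

88 m/s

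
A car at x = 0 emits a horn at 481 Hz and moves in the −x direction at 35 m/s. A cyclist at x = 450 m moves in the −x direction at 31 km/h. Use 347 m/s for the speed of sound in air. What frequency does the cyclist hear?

448 Hz

31 km/h = 8.611 m/s.
The observer lies on the +x side, so the source is heading away from the observer and the observer is heading toward the source.
Both move, so f' = f · (v + v_o)/(v + v_s).
f' = 481 × (347 + 8.611)/(347 + 35) = 481 × 355.61/382 ≈ 448 Hz.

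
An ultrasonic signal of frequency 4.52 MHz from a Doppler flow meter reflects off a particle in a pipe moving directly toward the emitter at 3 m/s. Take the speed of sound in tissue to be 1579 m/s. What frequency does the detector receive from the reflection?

4.537 MHz

At the particle in a pipe (a moving observer), f₁ = f₀ · (v + u)/v = 4.52 × 1582/1579 ≈ 4.529 MHz.
On reflection it acts as a source moving toward the stationary detector: f₂ = f₁ · v/(v − u) = 4.529 × 1579/1576 ≈ 4.537 MHz.
Equivalently f₂ = f₀ · (v + u)/(v − u).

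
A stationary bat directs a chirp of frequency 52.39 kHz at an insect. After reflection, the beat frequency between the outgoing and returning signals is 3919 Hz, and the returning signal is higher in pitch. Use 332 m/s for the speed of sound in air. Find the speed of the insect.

12.0 m/s

Double Doppler shift off a moving reflector: f₂ = f₀ · (v + u)/(v − u) (u > 0 toward emitter).
Returning signal is higher, so f₂ = f₀ + Δf = 52390 + 3919 = 56309 Hz.
Rearranging, u = v · (f₂ − f₀)/(f₂ + f₀) = 332 × 3919/108699 ≈ 12.0 m/s.
So the insect is moving at 12.0 m/s toward the emitter.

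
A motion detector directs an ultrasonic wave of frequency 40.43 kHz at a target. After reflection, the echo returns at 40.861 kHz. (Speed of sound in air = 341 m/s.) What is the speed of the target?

Double Doppler shift off a moving reflector: f₂ = f₀ · (v + u)/(v − u) (u > 0 toward emitter).
Rearranging, u = v · (f₂ − f₀)/(f₂ + f₀) = 341 × 0.431/81.291 ≈ 1.81 m/s.
So the target is moving at 1.81 m/s toward the emitter.

1.81 m/s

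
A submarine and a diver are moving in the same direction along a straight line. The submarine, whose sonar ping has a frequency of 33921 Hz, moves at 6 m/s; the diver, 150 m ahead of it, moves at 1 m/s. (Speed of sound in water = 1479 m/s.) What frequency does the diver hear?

34036 Hz

The diver is ahead, so the submarine is moving toward it while the diver is moving away from the submarine.
Both move, so f' = f · (v − v_o)/(v − v_s).
f' = 33921 × (1479 − 1)/(1479 − 6) = 33921 × 1478/1473 ≈ 34036 Hz.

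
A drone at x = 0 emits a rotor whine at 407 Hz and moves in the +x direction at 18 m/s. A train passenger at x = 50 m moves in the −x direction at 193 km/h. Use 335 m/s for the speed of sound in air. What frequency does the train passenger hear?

193 km/h = 53.61 m/s.
The observer lies on the +x side, so the source is heading toward the observer and the observer is heading toward the source.
General Doppler shift: f' = f · (v + v_o)/(v − v_s).
f' = 407 × (335 + 53.61)/(335 − 18) = 407 × 388.61/317 ≈ 499 Hz.

499 Hz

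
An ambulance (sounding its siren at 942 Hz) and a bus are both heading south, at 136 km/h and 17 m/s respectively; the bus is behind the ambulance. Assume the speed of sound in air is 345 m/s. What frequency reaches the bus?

136 km/h = 37.78 m/s.
The bus is behind, so the ambulance is moving away from it while the bus is moving toward the ambulance.
With source receding and observer approaching, f' = f · (v + v_o)/(v + v_s).
f' = 942 × (345 + 17)/(345 + 37.78) = 942 × 362/382.78 ≈ 891 Hz.

891 Hz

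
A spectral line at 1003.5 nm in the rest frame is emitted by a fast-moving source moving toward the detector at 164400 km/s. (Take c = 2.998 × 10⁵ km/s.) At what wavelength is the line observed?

542.0 nm

β = v/c = 164400/299800 = 0.5484.
Relativistic Doppler for wavelength: λ' = λ₀ · √((1 − β)/(1 + β)).
λ' = 1003.5 × √(0.4516/1.5484) = 1003.5 × 0.54008 ≈ 542.0 nm.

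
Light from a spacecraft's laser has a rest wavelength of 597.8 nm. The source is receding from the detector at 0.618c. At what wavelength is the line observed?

1230.3 nm

Relativistic Doppler for wavelength: λ' = λ₀ · √((1 + β)/(1 − β)).
λ' = 597.8 × √(1.6180/0.3820) = 597.8 × 2.05806 ≈ 1230.3 nm.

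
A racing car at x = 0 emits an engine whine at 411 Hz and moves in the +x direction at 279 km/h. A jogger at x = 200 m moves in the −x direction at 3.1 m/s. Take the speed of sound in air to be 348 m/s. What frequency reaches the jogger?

279 km/h = 77.5 m/s.
The observer lies on the +x side, so the source is heading toward the observer and the observer is heading toward the source.
General Doppler shift: f' = f · (v + v_o)/(v − v_s).
f' = 411 × (348 + 3.1)/(348 − 77.5) = 411 × 351.1/270.5 ≈ 533 Hz.

533 Hz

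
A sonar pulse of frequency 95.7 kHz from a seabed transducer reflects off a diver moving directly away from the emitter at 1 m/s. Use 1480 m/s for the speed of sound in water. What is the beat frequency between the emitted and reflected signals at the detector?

The diver first receives the wave as a moving observer: f₁ = f₀ · (v − u)/v = 95.7 × (1480 − 1)/1480 ≈ 95.6353 kHz.
On reflection it acts as a source moving away from the stationary detector: f₂ = f₁ · v/(v + u) = 95.6353 × 1480/1481 ≈ 95.5708 kHz.
Equivalently f₂ = f₀ · (v − u)/(v + u).
Beat frequency (with f₀ = 95700 Hz): |f₂ − f₀| = 2u·f₀/(v + u) = 2 × 1 × 95700/1481 ≈ 129 Hz.

129 Hz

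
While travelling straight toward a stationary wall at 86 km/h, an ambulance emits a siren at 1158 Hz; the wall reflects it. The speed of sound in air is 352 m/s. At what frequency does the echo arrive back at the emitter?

86 km/h = 23.89 m/s.
The wall receives the sound from a moving source: f₁ = f₀ · v/(v − v_e) = 1158 × 352/328.11 ≈ 1242 Hz.
On the return leg the ambulance is a moving observer: f₂ = f₁ · (v + v_e)/v = 1242 × 375.89/352 ≈ 1327 Hz.
Equivalently f₂ = f₀ · (v + v_e)/(v − v_e).

1327 Hz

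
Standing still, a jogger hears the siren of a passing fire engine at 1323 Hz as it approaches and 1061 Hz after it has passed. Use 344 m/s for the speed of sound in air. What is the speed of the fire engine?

f₁/f₂ = (v + v_s)/(v − v_s), so v_s = v · (f₁ − f₂)/(f₁ + f₂).
v_s = 344 × (1323 − 1061)/(1323 + 1061) = 344 × 262/2384 ≈ 38 m/s.

38 m/s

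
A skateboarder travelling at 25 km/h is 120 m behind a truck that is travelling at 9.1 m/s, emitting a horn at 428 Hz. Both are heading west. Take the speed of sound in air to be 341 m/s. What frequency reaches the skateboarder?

425 Hz

25 km/h = 6.944 m/s.
The skateboarder is behind, so the truck is moving away from it while the skateboarder is moving toward the truck.
With source receding and observer approaching, f' = f · (v + v_o)/(v + v_s).
f' = 428 × (341 + 6.944)/(341 + 9.1) = 428 × 347.94/350.1 ≈ 425 Hz.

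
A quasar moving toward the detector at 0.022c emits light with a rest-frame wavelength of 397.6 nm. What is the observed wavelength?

388.9 nm

Relativistic Doppler for wavelength: λ' = λ₀ · √((1 − β)/(1 + β)).
λ' = 397.6 × √(0.9780/1.0220) = 397.6 × 0.97824 ≈ 388.9 nm.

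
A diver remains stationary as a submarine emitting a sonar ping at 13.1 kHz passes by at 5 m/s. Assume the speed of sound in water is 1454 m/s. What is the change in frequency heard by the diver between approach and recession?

0.0901 kHz

Approaching: f₁ = f · v/(v − v_s) = 13.1 × 1454/1449 ≈ 13.1452 kHz.
Receding: f₂ = f · v/(v + v_s) = 13.1 × 1454/1459 ≈ 13.0551 kHz.
Drop: f₁ − f₂ = 2f·v·v_s/(v² − v_s²) = 2 × 13.1 × 1454 × 5/(1454² − 5²) ≈ 0.0901 kHz.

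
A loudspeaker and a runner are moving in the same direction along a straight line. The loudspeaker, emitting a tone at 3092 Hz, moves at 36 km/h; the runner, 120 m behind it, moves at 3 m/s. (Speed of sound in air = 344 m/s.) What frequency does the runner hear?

36 km/h = 10 m/s.
The runner is behind, so the loudspeaker is moving away from it while the runner is moving toward the loudspeaker.
General Doppler shift: f' = f · (v + v_o)/(v + v_s).
f' = 3092 × (344 + 3)/(344 + 10) = 3092 × 347/354 ≈ 3031 Hz.

3031 Hz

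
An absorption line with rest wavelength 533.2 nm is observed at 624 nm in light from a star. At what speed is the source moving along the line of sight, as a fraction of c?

0.156

λ'/λ₀ = 1.1703 > 1 (redshift), so the source is receding.
λ'/λ₀ = √((1 + β)/(1 − β)) for a receding source ⇒ β = (r² − 1)/(r² + 1) with r = λ'/λ₀.
β = (1.3696 − 1)/(1.3696 + 1) ≈ 0.156.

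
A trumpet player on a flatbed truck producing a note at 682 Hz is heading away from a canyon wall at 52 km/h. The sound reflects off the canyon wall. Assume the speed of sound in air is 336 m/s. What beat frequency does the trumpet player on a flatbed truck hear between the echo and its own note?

52 km/h = 14.44 m/s.
The canyon wall receives the sound from a moving source: f₁ = f₀ · v/(v + v_e) = 682 × 336/350.44 ≈ 653.9 Hz.
On the return leg the trumpet player on a flatbed truck is a moving observer: f₂ = f₁ · (v − v_e)/v = 653.9 × 321.56/336 ≈ 625.8 Hz.
Equivalently f₂ = f₀ · (v − v_e)/(v + v_e).
Beat against the emitted tone: |f₂ − f₀| = 2v_e·f₀/(v + v_e) = 2 × 14.44 × 682/350.44 ≈ 56.2 Hz.

56.2 Hz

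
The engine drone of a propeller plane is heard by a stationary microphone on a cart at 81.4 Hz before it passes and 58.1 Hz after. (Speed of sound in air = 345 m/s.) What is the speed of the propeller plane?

58 m/s

f₁/f₂ = (v + v_s)/(v − v_s), so v_s = v · (f₁ − f₂)/(f₁ + f₂).
v_s = 345 × (81.4 − 58.1)/(81.4 + 58.1) = 345 × 23.3/139.5 ≈ 58 m/s.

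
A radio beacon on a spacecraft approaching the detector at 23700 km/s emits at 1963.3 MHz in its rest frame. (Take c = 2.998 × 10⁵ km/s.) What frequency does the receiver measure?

β = v/c = 23700/299800 = 0.0791.
Relativistic Doppler for frequency: f' = f₀ · √((1 + β)/(1 − β)).
f' = 1963.3 × √(1.0791/0.9209) = 1963.3 × 1.08244 ≈ 2125.2 MHz.

2125.2 MHz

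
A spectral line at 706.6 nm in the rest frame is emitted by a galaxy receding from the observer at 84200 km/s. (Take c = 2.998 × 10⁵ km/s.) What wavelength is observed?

943.0 nm

β = v/c = 84200/299800 = 0.2809.
Relativistic Doppler for wavelength: λ' = λ₀ · √((1 + β)/(1 − β)).
λ' = 706.6 × √(1.2809/0.7191) = 706.6 × 1.33457 ≈ 943.0 nm.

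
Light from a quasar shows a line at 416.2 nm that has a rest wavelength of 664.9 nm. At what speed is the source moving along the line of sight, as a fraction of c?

λ'/λ₀ = 0.6260 < 1 (blueshift), so the source is approaching.
λ'/λ₀ = √((1 − β)/(1 + β)) for an approaching source ⇒ β = (1 − r²)/(1 + r²) with r = λ'/λ₀.
β = (1 − 0.3918)/(1 + 0.3918) ≈ 0.437.

0.437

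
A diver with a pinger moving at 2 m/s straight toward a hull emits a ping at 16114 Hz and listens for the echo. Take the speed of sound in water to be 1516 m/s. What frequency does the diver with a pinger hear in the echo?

The hull receives the sound from a moving source: f₁ = f₀ · v/(v − v_e) = 16114 × 1516/1514 ≈ 16135 Hz.
On the return leg the diver with a pinger is a moving observer: f₂ = f₁ · (v + v_e)/v = 16135 × 1518/1516 ≈ 16157 Hz.
Equivalently f₂ = f₀ · (v + v_e)/(v − v_e).

16157 Hz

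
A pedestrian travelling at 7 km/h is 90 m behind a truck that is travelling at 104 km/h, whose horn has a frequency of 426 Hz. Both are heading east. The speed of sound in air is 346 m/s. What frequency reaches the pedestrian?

395 Hz

104 km/h = 28.89 m/s; 7 km/h = 1.944 m/s.
The pedestrian is behind, so the truck is moving away from it while the pedestrian is moving toward the truck.
With source receding and observer approaching, f' = f · (v + v_o)/(v + v_s).
f' = 426 × (346 + 1.944)/(346 + 28.89) = 426 × 347.94/374.89 ≈ 395 Hz.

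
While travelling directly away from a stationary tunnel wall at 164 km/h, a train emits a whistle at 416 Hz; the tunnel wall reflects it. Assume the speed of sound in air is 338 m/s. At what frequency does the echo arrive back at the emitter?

164 km/h = 45.56 m/s.
The tunnel wall receives the sound from a moving source: f₁ = f₀ · v/(v + v_e) = 416 × 338/383.56 ≈ 367 Hz.
On the return leg the train is a moving observer: f₂ = f₁ · (v − v_e)/v = 367 × 292.44/338 ≈ 317 Hz.

317 Hz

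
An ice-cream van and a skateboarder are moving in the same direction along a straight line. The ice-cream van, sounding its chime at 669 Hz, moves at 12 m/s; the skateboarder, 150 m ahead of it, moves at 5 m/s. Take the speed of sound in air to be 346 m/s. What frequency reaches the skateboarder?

683 Hz

The skateboarder is ahead, so the ice-cream van is moving toward it while the skateboarder is moving away from the ice-cream van.
With source approaching and observer receding, f' = f · (v − v_o)/(v − v_s).
f' = 669 × (346 − 5)/(346 − 12) = 669 × 341/334 ≈ 683 Hz.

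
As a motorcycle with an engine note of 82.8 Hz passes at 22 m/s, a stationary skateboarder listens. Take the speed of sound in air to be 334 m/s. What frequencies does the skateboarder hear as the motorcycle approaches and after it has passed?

Approaching: f₁ = f · v/(v − v_s) = 82.8 × 334/312 ≈ 89 Hz.
Receding: f₂ = f · v/(v + v_s) = 82.8 × 334/356 ≈ 78 Hz.

89 Hz approaching; 78 Hz receding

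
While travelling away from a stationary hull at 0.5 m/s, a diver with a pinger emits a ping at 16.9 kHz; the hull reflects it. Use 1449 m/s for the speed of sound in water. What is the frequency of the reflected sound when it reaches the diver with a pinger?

The hull receives the sound from a moving source: f₁ = f₀ · v/(v + v_e) = 16.9 × 1449/1449.5 ≈ 16.89 kHz.
On the return leg the diver with a pinger is a moving observer: f₂ = f₁ · (v − v_e)/v = 16.89 × 1448.5/1449 ≈ 16.89 kHz.

16.89 kHz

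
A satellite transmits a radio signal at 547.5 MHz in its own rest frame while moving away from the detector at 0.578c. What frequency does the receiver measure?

Relativistic Doppler for frequency: f' = f₀ · √((1 − β)/(1 + β)).
f' = 547.5 × √(0.4220/1.5780) = 547.5 × 0.51713 ≈ 283.1 MHz.

283.1 MHz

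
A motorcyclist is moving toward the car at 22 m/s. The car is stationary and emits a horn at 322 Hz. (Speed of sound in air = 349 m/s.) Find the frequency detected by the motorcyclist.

Moving observer, stationary source: f' = f · (v + v_o)/v.
f' = 322 × (349 + 22)/349 = 322 × 371/349 ≈ 342 Hz.

342 Hz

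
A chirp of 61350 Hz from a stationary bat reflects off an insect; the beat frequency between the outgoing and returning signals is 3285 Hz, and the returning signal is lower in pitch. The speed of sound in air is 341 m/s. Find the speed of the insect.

Double Doppler shift off a moving reflector: f₂ = f₀ · (v + u)/(v − u) (u > 0 toward emitter).
Returning signal is lower, so f₂ = f₀ − Δf = 61350 − 3285 = 58065 Hz.
Rearranging, u = v · (f₂ − f₀)/(f₂ + f₀) = 341 × -3285/119415 ≈ -9.4 m/s.
So the insect is moving at 9.4 m/s away from the emitter.

9.4 m/s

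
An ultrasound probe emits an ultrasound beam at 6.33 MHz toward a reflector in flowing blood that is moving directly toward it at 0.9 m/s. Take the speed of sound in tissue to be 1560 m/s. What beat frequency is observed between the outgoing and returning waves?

At the reflector in flowing blood (a moving observer), f₁ = f₀ · (v + u)/v = 6.33 × 1560.9/1560 ≈ 6.33365 MHz.
On reflection it acts as a source moving toward the stationary detector: f₂ = f₁ · v/(v − u) = 6.33365 × 1560/1559.1 ≈ 6.33731 MHz.
Beat frequency (with f₀ = 6330000 Hz): |f₂ − f₀| = 2u·f₀/(v − u) = 2 × 0.9 × 6330000/1559.1 ≈ 7308 Hz.

7308 Hz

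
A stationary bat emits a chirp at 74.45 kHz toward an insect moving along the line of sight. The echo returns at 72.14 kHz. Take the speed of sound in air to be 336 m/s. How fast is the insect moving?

Double Doppler shift off a moving reflector: f₂ = f₀ · (v + u)/(v − u) (u > 0 toward emitter).
Rearranging, u = v · (f₂ − f₀)/(f₂ + f₀) = 336 × -2.31/146.59 ≈ -5.3 m/s.
So the insect is moving at 5.3 m/s away from the emitter.

5.3 m/s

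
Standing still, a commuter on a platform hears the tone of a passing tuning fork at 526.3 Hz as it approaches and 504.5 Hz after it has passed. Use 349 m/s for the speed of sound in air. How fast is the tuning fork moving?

f₁/f₂ = (v + v_s)/(v − v_s), so v_s = v · (f₁ − f₂)/(f₁ + f₂).
v_s = 349 × (526.3 − 504.5)/(526.3 + 504.5) = 349 × 21.8/1030.8 ≈ 7.4 m/s.

7.4 m/s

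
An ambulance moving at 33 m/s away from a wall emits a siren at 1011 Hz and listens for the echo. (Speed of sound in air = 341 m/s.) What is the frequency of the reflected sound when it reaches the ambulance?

The wall receives the sound from a moving source: f₁ = f₀ · v/(v + v_e) = 1011 × 341/374 ≈ 922 Hz.
On the return leg the ambulance is a moving observer: f₂ = f₁ · (v − v_e)/v = 922 × 308/341 ≈ 833 Hz.

833 Hz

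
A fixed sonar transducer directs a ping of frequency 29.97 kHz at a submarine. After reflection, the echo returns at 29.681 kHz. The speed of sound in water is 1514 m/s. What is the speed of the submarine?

7.3 m/s

Double Doppler shift off a moving reflector: f₂ = f₀ · (v + u)/(v − u) (u > 0 toward emitter).
Rearranging, u = v · (f₂ − f₀)/(f₂ + f₀) = 1514 × -0.289/59.651 ≈ -7.3 m/s.
So the submarine is moving at 7.3 m/s away from the emitter.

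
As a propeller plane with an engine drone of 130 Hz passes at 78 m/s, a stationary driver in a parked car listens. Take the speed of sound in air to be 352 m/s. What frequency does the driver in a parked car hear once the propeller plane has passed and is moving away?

Receding: f₂ = f · v/(v + v_s) = 130 × 352/430 ≈ 106 Hz.

106 Hz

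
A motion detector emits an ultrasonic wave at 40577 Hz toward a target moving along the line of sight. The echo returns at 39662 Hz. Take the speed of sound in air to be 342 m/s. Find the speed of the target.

Double Doppler shift off a moving reflector: f₂ = f₀ · (v + u)/(v − u) (u > 0 toward emitter).
Rearranging, u = v · (f₂ − f₀)/(f₂ + f₀) = 342 × -915/80239 ≈ -3.9 m/s.
So the target is moving at 3.9 m/s away from the emitter.

3.9 m/s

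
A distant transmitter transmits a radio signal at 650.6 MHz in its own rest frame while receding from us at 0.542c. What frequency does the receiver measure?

Relativistic Doppler for frequency: f' = f₀ · √((1 − β)/(1 + β)).
f' = 650.6 × √(0.4580/1.5420) = 650.6 × 0.54499 ≈ 354.6 MHz.

354.6 MHz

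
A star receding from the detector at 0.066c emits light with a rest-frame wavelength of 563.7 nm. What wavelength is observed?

602.2 nm

Relativistic Doppler for wavelength: λ' = λ₀ · √((1 + β)/(1 − β)).
λ' = 563.7 × √(1.0660/0.9340) = 563.7 × 1.06833 ≈ 602.2 nm.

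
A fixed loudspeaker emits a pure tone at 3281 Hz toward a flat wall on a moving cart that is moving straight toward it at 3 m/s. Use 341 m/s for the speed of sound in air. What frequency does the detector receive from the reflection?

At the flat wall on a moving cart (a moving observer), f₁ = f₀ · (v + u)/v = 3281 × 344/341 ≈ 3310 Hz.
On reflection it acts as a source moving toward the stationary detector: f₂ = f₁ · v/(v − u) = 3310 × 341/338 ≈ 3339 Hz.
Equivalently f₂ = f₀ · (v + u)/(v − u).

3339 Hz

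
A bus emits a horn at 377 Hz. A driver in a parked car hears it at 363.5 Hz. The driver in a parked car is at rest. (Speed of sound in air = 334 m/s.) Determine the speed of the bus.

f' < f, so the bus is receding.
f' = f · v/(v + v_s) ⇒ v_s = v · |1 − f/f'|.
v_s = 334 × |1 − 377/363.5| = 334 × 0.03714 ≈ 12.4 m/s.

12.4 m/s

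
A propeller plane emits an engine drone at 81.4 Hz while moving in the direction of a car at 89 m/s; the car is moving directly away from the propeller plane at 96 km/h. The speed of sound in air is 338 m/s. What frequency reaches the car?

96 km/h = 26.67 m/s.
General Doppler shift: f' = f · (v − v_o)/(v − v_s).
f' = 81.4 × (338 − 26.67)/(338 − 89) = 81.4 × 311.33/249 ≈ 102 Hz.

102 Hz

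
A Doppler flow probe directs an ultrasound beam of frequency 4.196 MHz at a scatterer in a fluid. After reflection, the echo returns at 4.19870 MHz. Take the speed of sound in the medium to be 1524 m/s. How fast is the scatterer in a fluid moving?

0.49 m/s

Double Doppler shift off a moving reflector: f₂ = f₀ · (v + u)/(v − u) (u > 0 toward emitter).
Rearranging, u = v · (f₂ − f₀)/(f₂ + f₀) = 1524 × 0.00270/8.39470 ≈ 0.49 m/s.
So the scatterer in a fluid is moving at 0.49 m/s toward the emitter.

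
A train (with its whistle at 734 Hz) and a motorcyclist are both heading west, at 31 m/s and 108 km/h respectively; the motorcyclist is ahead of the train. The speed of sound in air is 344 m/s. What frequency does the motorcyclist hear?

736 Hz

108 km/h = 30 m/s.
The motorcyclist is ahead, so the train is moving toward it while the motorcyclist is moving away from the train.
General Doppler shift: f' = f · (v − v_o)/(v − v_s).
f' = 734 × (344 − 30)/(344 − 31) = 734 × 314/313 ≈ 736 Hz.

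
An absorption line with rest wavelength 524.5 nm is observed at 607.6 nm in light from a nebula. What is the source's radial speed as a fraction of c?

λ'/λ₀ = 1.1584 > 1 (redshift), so the source is receding.
λ'/λ₀ = √((1 + β)/(1 − β)) for a receding source ⇒ β = (r² − 1)/(r² + 1) with r = λ'/λ₀.
β = (1.3420 − 1)/(1.3420 + 1) ≈ 0.146.

0.146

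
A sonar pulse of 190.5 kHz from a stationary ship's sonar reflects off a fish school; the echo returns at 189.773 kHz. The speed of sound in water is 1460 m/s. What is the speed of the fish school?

Double Doppler shift off a moving reflector: f₂ = f₀ · (v + u)/(v − u) (u > 0 toward emitter).
Rearranging, u = v · (f₂ − f₀)/(f₂ + f₀) = 1460 × -0.727/380.273 ≈ -2.79 m/s.
So the fish school is moving at 2.79 m/s away from the emitter.

2.79 m/s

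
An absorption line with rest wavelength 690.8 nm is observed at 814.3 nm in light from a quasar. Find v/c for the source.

λ'/λ₀ = 1.1788 > 1 (redshift), so the source is receding.
λ'/λ₀ = √((1 + β)/(1 − β)) for a receding source ⇒ β = (r² − 1)/(r² + 1) with r = λ'/λ₀.
β = (1.3895 − 1)/(1.3895 + 1) ≈ 0.163.

0.163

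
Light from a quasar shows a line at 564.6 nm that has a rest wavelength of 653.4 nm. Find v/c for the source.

λ'/λ₀ = 0.8641 < 1 (blueshift), so the source is approaching.
λ'/λ₀ = √((1 − β)/(1 + β)) for an approaching source ⇒ β = (1 − r²)/(1 + r²) with r = λ'/λ₀.
β = (1 − 0.7467)/(1 + 0.7467) ≈ 0.145.

0.145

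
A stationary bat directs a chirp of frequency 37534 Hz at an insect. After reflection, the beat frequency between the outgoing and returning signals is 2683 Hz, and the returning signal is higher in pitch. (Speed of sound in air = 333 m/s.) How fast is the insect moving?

11.5 m/s

Double Doppler shift off a moving reflector: f₂ = f₀ · (v + u)/(v − u) (u > 0 toward emitter).
Returning signal is higher, so f₂ = f₀ + Δf = 37534 + 2683 = 40217 Hz.
Rearranging, u = v · (f₂ − f₀)/(f₂ + f₀) = 333 × 2683/77751 ≈ 11.5 m/s.
So the insect is moving at 11.5 m/s toward the emitter.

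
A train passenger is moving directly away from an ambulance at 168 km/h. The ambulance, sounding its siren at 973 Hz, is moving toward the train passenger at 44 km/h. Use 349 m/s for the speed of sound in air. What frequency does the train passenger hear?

44 km/h = 12.22 m/s; 168 km/h = 46.67 m/s.
With source approaching and observer receding, f' = f · (v − v_o)/(v − v_s).
f' = 973 × (349 − 46.67)/(349 − 12.22) = 973 × 302.33/336.78 ≈ 873 Hz.

873 Hz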